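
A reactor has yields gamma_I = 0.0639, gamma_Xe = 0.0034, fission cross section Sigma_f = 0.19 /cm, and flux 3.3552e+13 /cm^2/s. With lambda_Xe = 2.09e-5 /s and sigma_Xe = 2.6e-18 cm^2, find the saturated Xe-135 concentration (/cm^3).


Xe_eq = (gamma_I + gamma_Xe) * Sigma_f * phi / (lambda_Xe + sigma_Xe * phi)
Numerator = (0.0639 + 0.0034) * 0.19 * 3.3552e+13 = 4.290294e+11
Denominator = 2.09e-5 + 2.6e-18 * 3.3552e+13 = 1.081352e-04
Xe_eq = 4.290294e+11 / 1.081352e-04 = 3.9675e+15 /cm^3

3.9675e+15


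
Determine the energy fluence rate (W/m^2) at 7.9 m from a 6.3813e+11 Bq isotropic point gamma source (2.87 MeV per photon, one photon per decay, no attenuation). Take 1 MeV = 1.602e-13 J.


psi = A * E * 1.602e-13 / (4*pi*r^2)
psi = 6.3813e+11 * 2.87 * 1.602e-13 / (4*pi*7.9^2)
psi = 3.7410e-04 W/m^2

3.7410e-04


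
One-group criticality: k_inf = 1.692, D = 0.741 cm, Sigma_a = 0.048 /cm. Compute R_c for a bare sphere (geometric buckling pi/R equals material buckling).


L^2 = D / Sigma_a = 0.741 / 0.048 = 15.43750 cm^2
B_m^2 = (k_inf - 1) / L^2 = (1.692 - 1) / 15.43750 = 0.04482591 /cm^2
For a bare sphere: B_g = pi/R, so R_c = pi / sqrt(B_m^2)
R_c = pi / sqrt(0.04482591) = 14.838 cm

14.838


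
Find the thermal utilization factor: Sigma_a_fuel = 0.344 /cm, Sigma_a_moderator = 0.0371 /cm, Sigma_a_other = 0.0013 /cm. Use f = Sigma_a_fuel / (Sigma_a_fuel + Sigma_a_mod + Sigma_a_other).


f = Sigma_a_fuel / (Sigma_a_fuel + Sigma_a_mod + Sigma_a_other)
f = 0.344 / (0.344 + 0.0371 + 0.0013)
f = 0.89958

0.89958


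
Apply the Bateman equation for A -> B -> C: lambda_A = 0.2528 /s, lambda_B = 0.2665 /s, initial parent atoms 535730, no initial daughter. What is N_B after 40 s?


N_B(t) = lambda_A * N_A0 / (lambda_B - lambda_A) * [exp(-lambda_A*t) - exp(-lambda_B*t)]
exp(-0.2528*40) = 4.058955e-05; exp(-0.2665*40) = 2.346501e-05
N_B = 0.2528 * 535730 / (0.2665 - 0.2528) * (4.058955e-05 - 2.346501e-05)
N_B = 169.29

169.29


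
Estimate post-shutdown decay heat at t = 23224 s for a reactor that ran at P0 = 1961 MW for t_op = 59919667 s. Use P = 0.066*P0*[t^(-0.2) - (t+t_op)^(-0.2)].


P/P0 = 0.066 * [t^(-0.2) - (t + t_op)^(-0.2)]
P/P0 = 0.066 * [23224^(-0.2) - (23224 + 59919667)^(-0.2)]
P/P0 = 0.066 * [0.1339099 - 0.02782611] = 0.007001530
P = 1961 * 0.007001530 = 13.730 MW

13.730


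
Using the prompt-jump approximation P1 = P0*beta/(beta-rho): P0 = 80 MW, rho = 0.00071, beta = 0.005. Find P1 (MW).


P1/P0 = beta / (beta - rho)
P1/P0 = 0.005 / (0.005 - 0.00071) = 1.165501
P1 = 80 * 1.165501 = 93.240 MW

93.240


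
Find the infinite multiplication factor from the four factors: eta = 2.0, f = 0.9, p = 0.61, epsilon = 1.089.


k_inf = eta * f * p * epsilon
k_inf = 2.0 * 0.9 * 0.61 * 1.089
k_inf = 1.1957

1.1957


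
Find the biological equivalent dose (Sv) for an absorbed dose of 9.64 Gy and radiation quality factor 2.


H = D * Q
H = 9.64 * 2
H = 19.280 Sv

19.280


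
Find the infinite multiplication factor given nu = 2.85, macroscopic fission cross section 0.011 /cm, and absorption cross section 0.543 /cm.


k_inf = nu * Sigma_f / Sigma_a
k_inf = 2.85 * 0.011 / 0.543
k_inf = 0.057735

0.057735


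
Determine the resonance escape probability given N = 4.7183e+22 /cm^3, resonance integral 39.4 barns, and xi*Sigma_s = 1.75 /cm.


p = exp(-N * I * 1e-24 / (xi*Sigma_s))
p = exp(-4.7183e+22 * 39.4 * 1e-24 / 1.75)
p = 0.34566

0.34566


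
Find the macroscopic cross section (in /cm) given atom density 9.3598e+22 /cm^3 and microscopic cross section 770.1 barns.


Sigma = N * sigma_barns * 1e-24
Sigma = 9.3598e+22 * 770.1 * 1e-24
Sigma = 72.080 /cm

72.080


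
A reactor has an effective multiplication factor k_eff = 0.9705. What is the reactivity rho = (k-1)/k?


rho = (k_eff - 1) / k_eff
rho = (0.9705 - 1) / 0.9705
rho = -0.030397

-0.030397


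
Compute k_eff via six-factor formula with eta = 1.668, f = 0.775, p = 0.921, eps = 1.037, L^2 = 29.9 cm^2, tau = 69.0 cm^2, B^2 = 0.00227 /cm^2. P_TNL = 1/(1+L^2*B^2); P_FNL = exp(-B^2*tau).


k_inf = eta*f*p*eps = 1.668*0.775*0.921*1.037 = 1.234628
P_TNL = 1/(1 + L^2*B^2) = 1/(1 + 29.9*0.00227) = 0.9364409
P_FNL = exp(-B^2*tau) = exp(-0.00227*69.0) = 0.8550204
k_eff = k_inf * P_TNL * P_FNL = 1.234628 * 0.9364409 * 0.8550204
k_eff = 0.98854

0.98854


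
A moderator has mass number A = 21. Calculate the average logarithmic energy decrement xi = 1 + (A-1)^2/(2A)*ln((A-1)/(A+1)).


xi = 1 + (A-1)^2/(2A) * ln((A-1)/(A+1))
xi = 1 + (21-1)^2/(2*21) * ln((21-1)/(21 +1))
xi = 0.092284

0.092284


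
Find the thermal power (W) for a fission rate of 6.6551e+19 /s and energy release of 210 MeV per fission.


P = fission_rate * E_MeV * 1.602e-13
P = 6.6551e+19 * 210 * 1.602e-13
P = 2.2389e+09 W

2.2389e+09


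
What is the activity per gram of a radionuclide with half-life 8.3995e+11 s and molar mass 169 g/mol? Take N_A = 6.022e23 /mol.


lambda = ln(2) / t_half = ln(2) / 8.3995e+11 = 8.252243e-13 /s
SA = lambda * N_A / M
SA = 8.252243e-13 * 6.022e23 / 169
SA = 2.9405e+09 Bq/g

2.9405e+09


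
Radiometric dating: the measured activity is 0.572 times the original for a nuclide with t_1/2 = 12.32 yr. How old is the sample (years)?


lambda = ln(2) / t_half = ln(2) / 12.32 = 0.05626195 /yr
t = -ln(A/A0) / lambda
t = -ln(0.572) / 0.05626195
t = 9.9288 yr

9.9288


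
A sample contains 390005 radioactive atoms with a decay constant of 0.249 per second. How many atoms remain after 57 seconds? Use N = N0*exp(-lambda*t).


N = N0 * exp(-lambda * t)
N = 390005 * exp(-0.249 * 57)
N = 0.26738

0.26738


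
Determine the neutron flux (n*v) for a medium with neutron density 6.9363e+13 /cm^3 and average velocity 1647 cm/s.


phi = n * v
phi = 6.9363e+13 * 1647
phi = 1.1424e+17 /cm^2/s

1.1424e+17


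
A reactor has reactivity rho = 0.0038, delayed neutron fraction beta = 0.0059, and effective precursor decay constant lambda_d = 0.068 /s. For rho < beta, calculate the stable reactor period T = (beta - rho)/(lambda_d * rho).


T = (beta - rho) / (lambda_d * rho)
T = (0.0059 - 0.0038) / (0.068 * 0.0038)
T = 8.1269 s

8.1269


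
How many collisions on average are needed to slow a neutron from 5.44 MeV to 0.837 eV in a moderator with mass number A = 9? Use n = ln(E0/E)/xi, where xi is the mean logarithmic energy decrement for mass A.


xi = 1 + (A-1)^2/(2A)*ln((A-1)/(A+1)) = 0.2066007 (for A = 9)
n = ln(E0/E) / xi
n = ln(5.44e6 / 0.837) / 0.2066007
n = ln(6.499403e+06) / 0.2066007 = 75.930

75.930


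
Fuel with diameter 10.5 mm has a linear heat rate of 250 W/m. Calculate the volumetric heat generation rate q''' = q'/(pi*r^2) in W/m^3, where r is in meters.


r = D / 2 / 1000 = 10.5 / 2 / 1000 = 0.00525 m
q''' = q' / (pi * r^2)
q''' = 250 / (pi * 0.00525^2)
q''' = 2.8872e+06 W/m^3

2.8872e+06


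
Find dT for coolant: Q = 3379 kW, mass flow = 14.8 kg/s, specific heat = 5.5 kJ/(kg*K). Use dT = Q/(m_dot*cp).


dT = Q / (m_dot * cp)
dT = 3379 / (14.8 * 5.5)
dT = 41.511 C

41.511


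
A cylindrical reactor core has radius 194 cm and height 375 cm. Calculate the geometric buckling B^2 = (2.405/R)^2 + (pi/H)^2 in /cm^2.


B^2 = (2.405/R)^2 + (pi/H)^2
B^2 = (2.405/194)^2 + (pi/375)^2
B^2 = 2.2387e-04 /cm^2

2.2387e-04


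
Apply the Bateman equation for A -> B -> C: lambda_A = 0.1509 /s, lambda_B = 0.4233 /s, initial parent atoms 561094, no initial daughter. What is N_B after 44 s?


N_B(t) = lambda_A * N_A0 / (lambda_B - lambda_A) * [exp(-lambda_A*t) - exp(-lambda_B*t)]
exp(-0.1509*44) = 0.001307550; exp(-0.4233*44) = 8.150390e-09
N_B = 0.1509 * 561094 / (0.4233 - 0.1509) * (0.001307550 - 8.150390e-09)
N_B = 406.42

406.42


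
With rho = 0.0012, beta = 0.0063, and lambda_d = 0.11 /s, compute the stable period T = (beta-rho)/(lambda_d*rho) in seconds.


T = (beta - rho) / (lambda_d * rho)
T = (0.0063 - 0.0012) / (0.11 * 0.0012)
T = 38.636 s

38.636


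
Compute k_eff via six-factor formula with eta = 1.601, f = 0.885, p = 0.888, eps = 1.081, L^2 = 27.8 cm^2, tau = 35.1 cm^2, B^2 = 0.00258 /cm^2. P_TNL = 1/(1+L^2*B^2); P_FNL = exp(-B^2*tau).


k_inf = eta*f*p*eps = 1.601*0.885*0.888*1.081 = 1.360108
P_TNL = 1/(1 + L^2*B^2) = 1/(1 + 27.8*0.00258) = 0.9330761
P_FNL = exp(-B^2*tau) = exp(-0.00258*35.1) = 0.9134214
k_eff = k_inf * P_TNL * P_FNL = 1.360108 * 0.9330761 * 0.9134214
k_eff = 1.1592

1.1592


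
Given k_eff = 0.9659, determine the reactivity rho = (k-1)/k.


rho = (k_eff - 1) / k_eff
rho = (0.9659 - 1) / 0.9659
rho = -0.035304

-0.035304


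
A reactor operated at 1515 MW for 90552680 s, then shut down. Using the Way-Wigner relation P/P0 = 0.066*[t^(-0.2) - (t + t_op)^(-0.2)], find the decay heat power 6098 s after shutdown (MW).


P/P0 = 0.066 * [t^(-0.2) - (t + t_op)^(-0.2)]
P/P0 = 0.066 * [6098^(-0.2) - (6098 + 90552680)^(-0.2)]
P/P0 = 0.066 * [0.1749696 - 0.02562205] = 0.009856938
P = 1515 * 0.009856938 = 14.933 MW

14.933


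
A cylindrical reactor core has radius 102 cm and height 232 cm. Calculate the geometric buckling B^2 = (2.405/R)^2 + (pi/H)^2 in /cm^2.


B^2 = (2.405/R)^2 + (pi/H)^2
B^2 = (2.405/102)^2 + (pi/232)^2
B^2 = 7.3931e-04 /cm^2

7.3931e-04


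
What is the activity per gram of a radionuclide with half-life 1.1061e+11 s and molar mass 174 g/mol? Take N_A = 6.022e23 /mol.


lambda = ln(2) / t_half = ln(2) / 1.1061e+11 = 6.266587e-12 /s
SA = lambda * N_A / M
SA = 6.266587e-12 * 6.022e23 / 174
SA = 2.1688e+10 Bq/g

2.1688e+10


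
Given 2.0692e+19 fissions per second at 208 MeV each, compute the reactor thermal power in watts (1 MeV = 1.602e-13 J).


P = fission_rate * E_MeV * 1.602e-13
P = 2.0692e+19 * 208 * 1.602e-13
P = 6.8949e+08 W

6.8949e+08


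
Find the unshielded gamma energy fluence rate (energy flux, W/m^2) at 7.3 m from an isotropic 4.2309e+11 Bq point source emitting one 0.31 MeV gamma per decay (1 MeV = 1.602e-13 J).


psi = A * E * 1.602e-13 / (4*pi*r^2)
psi = 4.2309e+11 * 0.31 * 1.602e-13 / (4*pi*7.3^2)
psi = 3.1376e-05 W/m^2

3.1376e-05


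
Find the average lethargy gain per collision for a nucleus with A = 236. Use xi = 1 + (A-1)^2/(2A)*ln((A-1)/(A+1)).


xi = 1 + (A-1)^2/(2A) * ln((A-1)/(A+1))
xi = 1 + (236-1)^2/(2*236) * ln((236-1)/(236 +1))
xi = 0.0084507

0.0084507


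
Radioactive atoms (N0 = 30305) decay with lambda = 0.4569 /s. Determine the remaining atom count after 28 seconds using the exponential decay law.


N = N0 * exp(-lambda * t)
N = 30305 * exp(-0.4569 * 28)
N = 0.084236

0.084236


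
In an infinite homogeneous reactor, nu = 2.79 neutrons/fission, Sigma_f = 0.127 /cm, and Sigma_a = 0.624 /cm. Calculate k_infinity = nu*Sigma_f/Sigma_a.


k_inf = nu * Sigma_f / Sigma_a
k_inf = 2.79 * 0.127 / 0.624
k_inf = 0.56784

0.56784


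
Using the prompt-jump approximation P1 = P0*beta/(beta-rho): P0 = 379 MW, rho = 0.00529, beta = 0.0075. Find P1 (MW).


P1/P0 = beta / (beta - rho)
P1/P0 = 0.0075 / (0.0075 - 0.00529) = 3.393665
P1 = 379 * 3.393665 = 1286.2 MW

1286.2


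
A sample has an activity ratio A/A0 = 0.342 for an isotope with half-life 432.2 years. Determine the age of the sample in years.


lambda = ln(2) / t_half = ln(2) / 432.2 = 0.001603765 /yr
t = -ln(A/A0) / lambda
t = -ln(0.342) / 0.001603765
t = 669.02 yr

669.02


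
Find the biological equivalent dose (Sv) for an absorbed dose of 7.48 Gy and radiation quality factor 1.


H = D * Q
H = 7.48 * 1
H = 7.4800 Sv

7.4800


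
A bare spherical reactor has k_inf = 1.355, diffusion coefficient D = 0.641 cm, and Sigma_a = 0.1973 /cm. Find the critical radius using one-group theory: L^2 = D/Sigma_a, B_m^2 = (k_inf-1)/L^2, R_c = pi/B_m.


L^2 = D / Sigma_a = 0.641 / 0.1973 = 3.248860 cm^2
B_m^2 = (k_inf - 1) / L^2 = (1.355 - 1) / 3.248860 = 0.1092691 /cm^2
For a bare sphere: B_g = pi/R, so R_c = pi / sqrt(B_m^2)
R_c = pi / sqrt(0.1092691) = 9.5039 cm

9.5039


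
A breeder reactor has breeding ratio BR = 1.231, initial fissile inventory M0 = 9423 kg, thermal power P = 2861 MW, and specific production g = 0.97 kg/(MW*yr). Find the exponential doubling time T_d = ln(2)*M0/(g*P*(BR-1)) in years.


Breeding gain G = BR - 1 = 1.231 - 1 = 0.231
Fissile production rate = g * P * G = 0.97 * 2861 * 0.231 = 641.06427 kg/yr
T_d = ln(2) * M0 / (g * P * G)
T_d = ln(2) * 9423 / 641.06427 = 10.189 yr

10.189


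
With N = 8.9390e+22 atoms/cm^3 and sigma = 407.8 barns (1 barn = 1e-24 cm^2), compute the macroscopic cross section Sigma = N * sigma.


Sigma = N * sigma_barns * 1e-24
Sigma = 8.9390e+22 * 407.8 * 1e-24
Sigma = 36.453 /cm

36.453


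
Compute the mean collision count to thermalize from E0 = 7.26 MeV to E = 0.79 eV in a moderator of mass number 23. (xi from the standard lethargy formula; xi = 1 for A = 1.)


xi = 1 + (A-1)^2/(2A)*ln((A-1)/(A+1)) = 0.08448899 (for A = 23)
n = ln(E0/E) / xi
n = ln(7.26e6 / 0.79) / 0.08448899
n = ln(9.189873e+06) / 0.08448899 = 189.77

189.77


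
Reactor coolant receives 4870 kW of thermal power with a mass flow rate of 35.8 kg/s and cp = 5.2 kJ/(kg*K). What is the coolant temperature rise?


dT = Q / (m_dot * cp)
dT = 4870 / (35.8 * 5.2)
dT = 26.160 C

26.160


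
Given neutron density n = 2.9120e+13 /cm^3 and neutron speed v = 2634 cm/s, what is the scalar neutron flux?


phi = n * v
phi = 2.9120e+13 * 2634
phi = 7.6702e+16 /cm^2/s

7.6702e+16


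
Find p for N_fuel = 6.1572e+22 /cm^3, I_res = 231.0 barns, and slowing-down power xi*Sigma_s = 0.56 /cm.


p = exp(-N * I * 1e-24 / (xi*Sigma_s))
p = exp(-6.1572e+22 * 231.0 * 1e-24 / 0.56)
p = 9.3238e-12

9.3238e-12


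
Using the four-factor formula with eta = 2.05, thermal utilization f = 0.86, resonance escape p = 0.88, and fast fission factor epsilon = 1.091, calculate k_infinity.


k_inf = eta * f * p * epsilon
k_inf = 2.05 * 0.86 * 0.88 * 1.091
k_inf = 1.6926

1.6926


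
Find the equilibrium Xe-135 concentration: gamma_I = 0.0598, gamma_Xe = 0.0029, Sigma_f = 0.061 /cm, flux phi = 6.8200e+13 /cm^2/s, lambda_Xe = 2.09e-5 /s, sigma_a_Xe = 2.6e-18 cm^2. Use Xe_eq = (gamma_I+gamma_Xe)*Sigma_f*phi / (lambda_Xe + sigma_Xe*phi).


Xe_eq = (gamma_I + gamma_Xe) * Sigma_f * phi / (lambda_Xe + sigma_Xe * phi)
Numerator = (0.0598 + 0.0029) * 0.061 * 6.8200e+13 = 2.608445e+11
Denominator = 2.09e-5 + 2.6e-18 * 6.8200e+13 = 1.982200e-04
Xe_eq = 2.608445e+11 / 1.982200e-04 = 1.3159e+15 /cm^3

1.3159e+15


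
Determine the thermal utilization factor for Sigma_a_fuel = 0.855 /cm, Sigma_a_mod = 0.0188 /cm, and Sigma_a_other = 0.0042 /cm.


f = Sigma_a_fuel / (Sigma_a_fuel + Sigma_a_mod + Sigma_a_other)
f = 0.855 / (0.855 + 0.0188 + 0.0042)
f = 0.97380

0.97380


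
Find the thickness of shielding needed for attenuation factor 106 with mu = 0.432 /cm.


x = ln(factor) / mu
x = ln(106) / 0.432
x = 10.795 cm

10.795


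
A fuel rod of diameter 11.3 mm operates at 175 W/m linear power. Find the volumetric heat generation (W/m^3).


r = D / 2 / 1000 = 11.3 / 2 / 1000 = 0.00565 m
q''' = q' / (pi * r^2)
q''' = 175 / (pi * 0.00565^2)
q''' = 1.7450e+06 W/m^3

1.7450e+06


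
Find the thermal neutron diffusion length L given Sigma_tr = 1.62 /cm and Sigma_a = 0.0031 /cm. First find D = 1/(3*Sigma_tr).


D = 1 / (3 * Sigma_tr) = 1 / (3 * 1.62) = 0.2057613 cm
L = sqrt(D / Sigma_a)
L = sqrt(0.2057613 / 0.0031)
L = 8.1471 cm

8.1471


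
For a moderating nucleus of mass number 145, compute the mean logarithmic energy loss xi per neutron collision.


xi = 1 + (A-1)^2/(2A) * ln((A-1)/(A+1))
xi = 1 + (145-1)^2/(2*145) * ln((145-1)/(145 +1))
xi = 0.013730

0.013730


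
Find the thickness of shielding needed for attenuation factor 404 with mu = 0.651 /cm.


x = ln(factor) / mu
x = ln(404) / 0.651
x = 9.2188 cm

9.2188


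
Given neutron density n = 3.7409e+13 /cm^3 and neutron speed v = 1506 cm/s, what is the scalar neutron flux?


phi = n * v
phi = 3.7409e+13 * 1506
phi = 5.6338e+16 /cm^2/s

5.6338e+16


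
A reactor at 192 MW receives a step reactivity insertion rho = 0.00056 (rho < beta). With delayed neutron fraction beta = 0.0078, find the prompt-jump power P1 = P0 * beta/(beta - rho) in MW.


P1/P0 = beta / (beta - rho)
P1/P0 = 0.0078 / (0.0078 - 0.00056) = 1.077348
P1 = 192 * 1.077348 = 206.85 MW

206.85


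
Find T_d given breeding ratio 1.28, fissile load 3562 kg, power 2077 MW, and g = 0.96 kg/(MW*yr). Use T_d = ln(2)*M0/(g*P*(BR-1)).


Breeding gain G = BR - 1 = 1.28 - 1 = 0.28
Fissile production rate = g * P * G = 0.96 * 2077 * 0.28 = 558.2976 kg/yr
T_d = ln(2) * M0 / (g * P * G)
T_d = ln(2) * 3562 / 558.2976 = 4.4224 yr

4.4224


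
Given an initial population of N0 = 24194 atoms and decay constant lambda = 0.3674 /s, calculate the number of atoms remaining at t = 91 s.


N = N0 * exp(-lambda * t)
N = 24194 * exp(-0.3674 * 91)
N = 7.3075e-11

7.3075e-11


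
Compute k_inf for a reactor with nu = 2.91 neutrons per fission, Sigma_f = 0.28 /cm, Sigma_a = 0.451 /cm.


k_inf = nu * Sigma_f / Sigma_a
k_inf = 2.91 * 0.28 / 0.451
k_inf = 1.8067

1.8067


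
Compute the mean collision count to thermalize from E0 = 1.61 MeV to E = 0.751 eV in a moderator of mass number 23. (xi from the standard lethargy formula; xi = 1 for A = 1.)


xi = 1 + (A-1)^2/(2A)*ln((A-1)/(A+1)) = 0.08448899 (for A = 23)
n = ln(E0/E) / xi
n = ln(1.61e6 / 0.751) / 0.08448899
n = ln(2.143808e+06) / 0.08448899 = 172.54

172.54


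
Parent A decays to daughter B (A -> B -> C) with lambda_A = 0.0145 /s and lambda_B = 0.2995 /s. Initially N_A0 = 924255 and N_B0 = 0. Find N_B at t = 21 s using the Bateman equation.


N_B(t) = lambda_A * N_A0 / (lambda_B - lambda_A) * [exp(-lambda_A*t) - exp(-lambda_B*t)]
exp(-0.0145*21) = 0.7374920; exp(-0.2995*21) = 0.001855688
N_B = 0.0145 * 924255 / (0.2995 - 0.0145) * (0.7374920 - 0.001855688)
N_B = 34592

34592


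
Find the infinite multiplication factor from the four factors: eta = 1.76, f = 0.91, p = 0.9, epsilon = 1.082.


k_inf = eta * f * p * epsilon
k_inf = 1.76 * 0.91 * 0.9 * 1.082
k_inf = 1.5596

1.5596


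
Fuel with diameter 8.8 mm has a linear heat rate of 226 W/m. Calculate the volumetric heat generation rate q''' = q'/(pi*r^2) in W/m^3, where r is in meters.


r = D / 2 / 1000 = 8.8 / 2 / 1000 = 0.0044 m
q''' = q' / (pi * r^2)
q''' = 226 / (pi * 0.0044^2)
q''' = 3.7158e+06 W/m^3

3.7158e+06


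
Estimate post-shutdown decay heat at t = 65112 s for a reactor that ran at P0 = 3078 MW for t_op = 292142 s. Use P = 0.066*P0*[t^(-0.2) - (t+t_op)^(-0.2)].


P/P0 = 0.066 * [t^(-0.2) - (t + t_op)^(-0.2)]
P/P0 = 0.066 * [65112^(-0.2) - (65112 + 292142)^(-0.2)]
P/P0 = 0.066 * [0.1089602 - 0.07751836] = 0.002075161
P = 3078 * 0.002075161 = 6.3873 MW

6.3873


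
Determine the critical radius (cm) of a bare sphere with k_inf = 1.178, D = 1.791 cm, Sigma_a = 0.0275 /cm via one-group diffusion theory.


L^2 = D / Sigma_a = 1.791 / 0.0275 = 65.12727 cm^2
B_m^2 = (k_inf - 1) / L^2 = (1.178 - 1) / 65.12727 = 0.002733110 /cm^2
For a bare sphere: B_g = pi/R, so R_c = pi / sqrt(B_m^2)
R_c = pi / sqrt(0.002733110) = 60.093 cm

60.093


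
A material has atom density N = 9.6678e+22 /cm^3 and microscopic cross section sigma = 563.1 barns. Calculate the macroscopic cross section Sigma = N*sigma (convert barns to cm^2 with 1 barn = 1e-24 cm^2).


Sigma = N * sigma_barns * 1e-24
Sigma = 9.6678e+22 * 563.1 * 1e-24
Sigma = 54.439 /cm

54.439


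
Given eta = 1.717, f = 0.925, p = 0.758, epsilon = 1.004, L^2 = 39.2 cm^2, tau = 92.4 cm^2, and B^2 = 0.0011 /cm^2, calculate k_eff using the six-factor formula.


k_inf = eta*f*p*eps = 1.717*0.925*0.758*1.004 = 1.208690
P_TNL = 1/(1 + L^2*B^2) = 1/(1 + 39.2*0.0011) = 0.9586625
P_FNL = exp(-B^2*tau) = exp(-0.0011*92.4) = 0.9033547
k_eff = k_inf * P_TNL * P_FNL = 1.208690 * 0.9586625 * 0.9033547
k_eff = 1.0467

1.0467


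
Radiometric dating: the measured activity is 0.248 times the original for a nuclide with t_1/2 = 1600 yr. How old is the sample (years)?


lambda = ln(2) / t_half = ln(2) / 1600 = 4.332170e-04 /yr
t = -ln(A/A0) / lambda
t = -ln(0.248) / 4.332170e-04
t = 3218.5 yr

3218.5


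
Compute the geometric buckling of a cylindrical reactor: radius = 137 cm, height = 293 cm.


B^2 = (2.405/R)^2 + (pi/H)^2
B^2 = (2.405/137)^2 + (pi/293)^2
B^2 = 4.2313e-04 /cm^2

4.2313e-04


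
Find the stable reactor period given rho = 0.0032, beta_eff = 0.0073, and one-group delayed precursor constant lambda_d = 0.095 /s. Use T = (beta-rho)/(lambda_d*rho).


T = (beta - rho) / (lambda_d * rho)
T = (0.0073 - 0.0032) / (0.095 * 0.0032)
T = 13.487 s

13.487


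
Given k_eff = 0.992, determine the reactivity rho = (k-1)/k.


rho = (k_eff - 1) / k_eff
rho = (0.992 - 1) / 0.992
rho = -0.0080645

-0.0080645


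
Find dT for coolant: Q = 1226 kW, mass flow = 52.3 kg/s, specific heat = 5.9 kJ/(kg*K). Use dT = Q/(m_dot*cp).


dT = Q / (m_dot * cp)
dT = 1226 / (52.3 * 5.9)
dT = 3.9732 C

3.9732


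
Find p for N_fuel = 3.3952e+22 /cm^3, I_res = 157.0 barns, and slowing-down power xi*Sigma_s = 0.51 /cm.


p = exp(-N * I * 1e-24 / (xi*Sigma_s))
p = exp(-3.3952e+22 * 157.0 * 1e-24 / 0.51)
p = 2.8894e-05

2.8894e-05


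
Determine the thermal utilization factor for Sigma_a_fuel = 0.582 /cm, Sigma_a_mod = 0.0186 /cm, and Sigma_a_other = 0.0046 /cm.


f = Sigma_a_fuel / (Sigma_a_fuel + Sigma_a_mod + Sigma_a_other)
f = 0.582 / (0.582 + 0.0186 + 0.0046)
f = 0.96167

0.96167


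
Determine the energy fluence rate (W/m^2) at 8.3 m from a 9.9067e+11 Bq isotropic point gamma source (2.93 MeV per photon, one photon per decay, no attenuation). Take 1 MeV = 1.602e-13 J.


psi = A * E * 1.602e-13 / (4*pi*r^2)
psi = 9.9067e+11 * 2.93 * 1.602e-13 / (4*pi*8.3^2)
psi = 5.3715e-04 W/m^2

5.3715e-04


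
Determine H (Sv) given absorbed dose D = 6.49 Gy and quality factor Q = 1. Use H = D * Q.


H = D * Q
H = 6.49 * 1
H = 6.4900 Sv

6.4900


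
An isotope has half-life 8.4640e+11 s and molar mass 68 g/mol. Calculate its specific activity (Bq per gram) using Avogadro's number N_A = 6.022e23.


lambda = ln(2) / t_half = ln(2) / 8.4640e+11 = 8.189357e-13 /s
SA = lambda * N_A / M
SA = 8.189357e-13 * 6.022e23 / 68
SA = 7.2524e+09 Bq/g

7.2524e+09


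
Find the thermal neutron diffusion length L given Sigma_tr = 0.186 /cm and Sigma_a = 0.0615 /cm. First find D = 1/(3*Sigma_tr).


D = 1 / (3 * Sigma_tr) = 1 / (3 * 0.186) = 1.792115 cm
L = sqrt(D / Sigma_a)
L = sqrt(1.792115 / 0.0615)
L = 5.3982 cm

5.3982


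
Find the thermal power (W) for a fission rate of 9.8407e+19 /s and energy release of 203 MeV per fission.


P = fission_rate * E_MeV * 1.602e-13
P = 9.8407e+19 * 203 * 1.602e-13
P = 3.2003e+09 W

3.2003e+09


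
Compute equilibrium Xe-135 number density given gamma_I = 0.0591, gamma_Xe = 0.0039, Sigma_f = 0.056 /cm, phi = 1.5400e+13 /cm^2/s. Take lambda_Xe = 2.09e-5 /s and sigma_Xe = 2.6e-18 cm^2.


Xe_eq = (gamma_I + gamma_Xe) * Sigma_f * phi / (lambda_Xe + sigma_Xe * phi)
Numerator = (0.0591 + 0.0039) * 0.056 * 1.5400e+13 = 5.433120e+10
Denominator = 2.09e-5 + 2.6e-18 * 1.5400e+13 = 6.094000e-05
Xe_eq = 5.433120e+10 / 6.094000e-05 = 8.9155e+14 /cm^3

8.9155e+14


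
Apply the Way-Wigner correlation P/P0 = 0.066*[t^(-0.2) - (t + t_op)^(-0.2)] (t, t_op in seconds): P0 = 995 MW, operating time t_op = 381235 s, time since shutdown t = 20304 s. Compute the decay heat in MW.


P/P0 = 0.066 * [t^(-0.2) - (t + t_op)^(-0.2)]
P/P0 = 0.066 * [20304^(-0.2) - (20304 + 381235)^(-0.2)]
P/P0 = 0.066 * [0.1375573 - 0.07572765] = 0.004080757
P = 995 * 0.004080757 = 4.0604 MW

4.0604


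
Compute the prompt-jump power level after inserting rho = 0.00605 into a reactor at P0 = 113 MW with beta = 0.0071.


P1/P0 = beta / (beta - rho)
P1/P0 = 0.0071 / (0.0071 - 0.00605) = 6.761905
P1 = 113 * 6.761905 = 764.10 MW

764.10


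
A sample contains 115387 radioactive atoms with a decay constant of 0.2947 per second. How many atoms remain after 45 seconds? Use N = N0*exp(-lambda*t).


N = N0 * exp(-lambda * t)
N = 115387 * exp(-0.2947 * 45)
N = 0.20080

0.20080


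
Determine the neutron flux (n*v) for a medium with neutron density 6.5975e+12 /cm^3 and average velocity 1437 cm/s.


phi = n * v
phi = 6.5975e+12 * 1437
phi = 9.4806e+15 /cm^2/s

9.4806e+15


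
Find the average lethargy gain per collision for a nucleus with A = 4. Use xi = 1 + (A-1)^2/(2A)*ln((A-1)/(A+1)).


xi = 1 + (A-1)^2/(2A) * ln((A-1)/(A+1))
xi = 1 + (4-1)^2/(2*4) * ln((4-1)/(4 +1))
xi = 0.42532

0.42532


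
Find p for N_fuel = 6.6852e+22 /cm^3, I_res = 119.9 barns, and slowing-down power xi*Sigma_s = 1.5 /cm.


p = exp(-N * I * 1e-24 / (xi*Sigma_s))
p = exp(-6.6852e+22 * 119.9 * 1e-24 / 1.5)
p = 0.0047781

0.0047781


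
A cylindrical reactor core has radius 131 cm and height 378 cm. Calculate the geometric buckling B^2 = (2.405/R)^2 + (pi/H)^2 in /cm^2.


B^2 = (2.405/R)^2 + (pi/H)^2
B^2 = (2.405/131)^2 + (pi/378)^2
B^2 = 4.0612e-04 /cm^2

4.0612e-04


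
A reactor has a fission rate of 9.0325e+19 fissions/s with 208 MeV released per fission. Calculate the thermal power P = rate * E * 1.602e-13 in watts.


P = fission_rate * E_MeV * 1.602e-13
P = 9.0325e+19 * 208 * 1.602e-13
P = 3.0098e+09 W

3.0098e+09


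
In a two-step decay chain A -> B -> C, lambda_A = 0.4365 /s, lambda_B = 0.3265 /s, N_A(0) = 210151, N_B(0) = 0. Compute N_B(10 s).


N_B(t) = lambda_A * N_A0 / (lambda_B - lambda_A) * [exp(-lambda_A*t) - exp(-lambda_B*t)]
exp(-0.4365*10) = 0.01271466; exp(-0.3265*10) = 0.03819694
N_B = 0.4365 * 210151 / (0.3265 - 0.4365) * (0.01271466 - 0.03819694)
N_B = 21250

21250


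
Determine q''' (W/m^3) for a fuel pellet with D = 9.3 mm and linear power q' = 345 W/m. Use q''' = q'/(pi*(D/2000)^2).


r = D / 2 / 1000 = 9.3 / 2 / 1000 = 0.00465 m
q''' = q' / (pi * r^2)
q''' = 345 / (pi * 0.00465^2)
q''' = 5.0788e+06 W/m^3

5.0788e+06


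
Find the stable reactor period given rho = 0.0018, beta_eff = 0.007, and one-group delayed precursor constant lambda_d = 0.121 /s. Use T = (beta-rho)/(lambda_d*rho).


T = (beta - rho) / (lambda_d * rho)
T = (0.007 - 0.0018) / (0.121 * 0.0018)
T = 23.875 s

23.875


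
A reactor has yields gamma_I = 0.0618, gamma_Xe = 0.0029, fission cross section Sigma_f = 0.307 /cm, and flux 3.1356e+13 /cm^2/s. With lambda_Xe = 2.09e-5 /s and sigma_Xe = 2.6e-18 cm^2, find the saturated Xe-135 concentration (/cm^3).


Xe_eq = (gamma_I + gamma_Xe) * Sigma_f * phi / (lambda_Xe + sigma_Xe * phi)
Numerator = (0.0618 + 0.0029) * 0.307 * 3.1356e+13 = 6.228211e+11
Denominator = 2.09e-5 + 2.6e-18 * 3.1356e+13 = 1.024256e-04
Xe_eq = 6.228211e+11 / 1.024256e-04 = 6.0807e+15 /cm^3

6.0807e+15


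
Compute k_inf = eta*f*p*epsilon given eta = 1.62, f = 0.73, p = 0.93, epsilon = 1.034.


k_inf = eta * f * p * epsilon
k_inf = 1.62 * 0.73 * 0.93 * 1.034
k_inf = 1.1372

1.1372


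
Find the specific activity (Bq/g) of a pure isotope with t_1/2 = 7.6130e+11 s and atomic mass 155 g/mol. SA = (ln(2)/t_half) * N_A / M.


lambda = ln(2) / t_half = ln(2) / 7.6130e+11 = 9.104784e-13 /s
SA = lambda * N_A / M
SA = 9.104784e-13 * 6.022e23 / 155
SA = 3.5374e+09 Bq/g

3.5374e+09


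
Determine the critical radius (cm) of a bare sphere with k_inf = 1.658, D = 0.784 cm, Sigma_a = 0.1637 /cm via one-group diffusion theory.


L^2 = D / Sigma_a = 0.784 / 0.1637 = 4.789249 cm^2
B_m^2 = (k_inf - 1) / L^2 = (1.658 - 1) / 4.789249 = 0.1373911 /cm^2
For a bare sphere: B_g = pi/R, so R_c = pi / sqrt(B_m^2)
R_c = pi / sqrt(0.1373911) = 8.4756 cm

8.4756


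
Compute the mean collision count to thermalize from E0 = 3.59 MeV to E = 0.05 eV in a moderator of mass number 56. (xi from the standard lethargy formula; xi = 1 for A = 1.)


xi = 1 + (A-1)^2/(2A)*ln((A-1)/(A+1)) = 0.03529286 (for A = 56)
n = ln(E0/E) / xi
n = ln(3.59e6 / 0.05) / 0.03529286
n = ln(7.180000e+07) / 0.03529286 = 512.55

512.55


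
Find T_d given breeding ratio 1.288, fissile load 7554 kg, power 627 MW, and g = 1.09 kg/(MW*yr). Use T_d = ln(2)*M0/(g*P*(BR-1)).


Breeding gain G = BR - 1 = 1.288 - 1 = 0.288
Fissile production rate = g * P * G = 1.09 * 627 * 0.288 = 196.82784 kg/yr
T_d = ln(2) * M0 / (g * P * G)
T_d = ln(2) * 7554 / 196.82784 = 26.602 yr

26.602


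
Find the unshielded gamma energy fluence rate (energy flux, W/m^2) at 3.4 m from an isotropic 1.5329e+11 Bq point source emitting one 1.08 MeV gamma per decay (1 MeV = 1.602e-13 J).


psi = A * E * 1.602e-13 / (4*pi*r^2)
psi = 1.5329e+11 * 1.08 * 1.602e-13 / (4*pi*3.4^2)
psi = 1.8257e-04 W/m^2

1.8257e-04


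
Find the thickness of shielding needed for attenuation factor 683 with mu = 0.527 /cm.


x = ln(factor) / mu
x = ln(683) / 0.527
x = 12.384 cm

12.384


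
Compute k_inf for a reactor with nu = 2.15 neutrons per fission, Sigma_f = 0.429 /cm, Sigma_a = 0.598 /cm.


k_inf = nu * Sigma_f / Sigma_a
k_inf = 2.15 * 0.429 / 0.598
k_inf = 1.5424

1.5424


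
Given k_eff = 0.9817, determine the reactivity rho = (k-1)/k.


rho = (k_eff - 1) / k_eff
rho = (0.9817 - 1) / 0.9817
rho = -0.018641

-0.018641


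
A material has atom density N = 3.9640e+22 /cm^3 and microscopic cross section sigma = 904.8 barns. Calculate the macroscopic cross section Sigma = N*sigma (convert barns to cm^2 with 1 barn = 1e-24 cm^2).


Sigma = N * sigma_barns * 1e-24
Sigma = 3.9640e+22 * 904.8 * 1e-24
Sigma = 35.866 /cm

35.866


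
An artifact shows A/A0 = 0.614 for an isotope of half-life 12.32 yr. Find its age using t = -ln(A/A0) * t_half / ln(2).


lambda = ln(2) / t_half = ln(2) / 12.32 = 0.05626195 /yr
t = -ln(A/A0) / lambda
t = -ln(0.614) / 0.05626195
t = 8.6695 yr

8.6695


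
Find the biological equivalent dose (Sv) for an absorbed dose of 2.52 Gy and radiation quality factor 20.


H = D * Q
H = 2.52 * 20
H = 50.400 Sv

50.400


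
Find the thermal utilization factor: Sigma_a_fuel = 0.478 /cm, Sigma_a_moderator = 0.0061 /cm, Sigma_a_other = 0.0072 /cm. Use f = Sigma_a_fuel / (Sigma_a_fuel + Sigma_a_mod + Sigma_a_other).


f = Sigma_a_fuel / (Sigma_a_fuel + Sigma_a_mod + Sigma_a_other)
f = 0.478 / (0.478 + 0.0061 + 0.0072)
f = 0.97293

0.97293


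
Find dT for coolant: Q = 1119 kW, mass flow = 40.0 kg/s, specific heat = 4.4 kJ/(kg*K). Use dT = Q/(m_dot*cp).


dT = Q / (m_dot * cp)
dT = 1119 / (40.0 * 4.4)
dT = 6.3580 C

6.3580


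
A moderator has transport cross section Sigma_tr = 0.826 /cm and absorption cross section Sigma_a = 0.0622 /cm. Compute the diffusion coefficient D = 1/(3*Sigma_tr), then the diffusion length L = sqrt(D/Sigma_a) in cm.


D = 1 / (3 * Sigma_tr) = 1 / (3 * 0.826) = 0.4035513 cm
L = sqrt(D / Sigma_a)
L = sqrt(0.4035513 / 0.0622)
L = 2.5471 cm

2.5471


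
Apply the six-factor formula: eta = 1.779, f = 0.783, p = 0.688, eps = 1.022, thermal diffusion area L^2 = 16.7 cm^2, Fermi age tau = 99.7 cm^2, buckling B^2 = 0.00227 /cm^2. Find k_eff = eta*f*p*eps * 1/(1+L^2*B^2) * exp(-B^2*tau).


k_inf = eta*f*p*eps = 1.779*0.783*0.688*1.022 = 0.9794382
P_TNL = 1/(1 + L^2*B^2) = 1/(1 + 16.7*0.00227) = 0.9634756
P_FNL = exp(-B^2*tau) = exp(-0.00227*99.7) = 0.7974637
k_eff = k_inf * P_TNL * P_FNL = 0.9794382 * 0.9634756 * 0.7974637
k_eff = 0.75254

0.75254


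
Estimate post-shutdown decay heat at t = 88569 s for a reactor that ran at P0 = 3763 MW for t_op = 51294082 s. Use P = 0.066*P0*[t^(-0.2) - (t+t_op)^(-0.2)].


P/P0 = 0.066 * [t^(-0.2) - (t + t_op)^(-0.2)]
P/P0 = 0.066 * [88569^(-0.2) - (88569 + 51294082)^(-0.2)]
P/P0 = 0.066 * [0.1024575 - 0.02869701] = 0.004868192
P = 3763 * 0.004868192 = 18.319 MW

18.319


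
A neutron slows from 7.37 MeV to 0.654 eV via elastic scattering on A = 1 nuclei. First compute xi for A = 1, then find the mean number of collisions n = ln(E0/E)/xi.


xi = 1 + (A-1)^2/(2A)*ln((A-1)/(A+1)) = 1 (for A = 1)
n = ln(E0/E) / xi
n = ln(7.37e6 / 0.654) / 1
n = ln(1.126911e+07) / 1 = 16.238

16.238


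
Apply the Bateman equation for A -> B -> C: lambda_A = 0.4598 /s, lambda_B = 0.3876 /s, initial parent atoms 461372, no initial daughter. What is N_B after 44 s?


N_B(t) = lambda_A * N_A0 / (lambda_B - lambda_A) * [exp(-lambda_A*t) - exp(-lambda_B*t)]
exp(-0.4598*44) = 1.635692e-09; exp(-0.3876*44) = 3.920741e-08
N_B = 0.4598 * 461372 / (0.3876 - 0.4598) * (1.635692e-09 - 3.920741e-08)
N_B = 0.11039

0.11039


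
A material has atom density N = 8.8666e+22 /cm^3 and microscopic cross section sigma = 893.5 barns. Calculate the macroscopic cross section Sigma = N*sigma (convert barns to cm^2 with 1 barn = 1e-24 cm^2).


Sigma = N * sigma_barns * 1e-24
Sigma = 8.8666e+22 * 893.5 * 1e-24
Sigma = 79.223 /cm

79.223


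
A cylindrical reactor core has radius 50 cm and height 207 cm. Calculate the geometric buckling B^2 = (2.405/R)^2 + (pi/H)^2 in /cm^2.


B^2 = (2.405/R)^2 + (pi/H)^2
B^2 = (2.405/50)^2 + (pi/207)^2
B^2 = 0.0025439 /cm^2

0.0025439


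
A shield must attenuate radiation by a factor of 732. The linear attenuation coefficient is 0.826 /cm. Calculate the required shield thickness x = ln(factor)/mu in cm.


x = ln(factor) / mu
x = ln(732) / 0.826
x = 7.9852 cm

7.9852


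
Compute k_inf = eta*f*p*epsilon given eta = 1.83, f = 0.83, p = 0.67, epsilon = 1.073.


k_inf = eta * f * p * epsilon
k_inf = 1.83 * 0.83 * 0.67 * 1.073
k_inf = 1.0920

1.0920


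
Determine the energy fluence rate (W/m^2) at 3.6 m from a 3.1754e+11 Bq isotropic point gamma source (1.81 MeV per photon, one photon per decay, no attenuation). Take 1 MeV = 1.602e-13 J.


psi = A * E * 1.602e-13 / (4*pi*r^2)
psi = 3.1754e+11 * 1.81 * 1.602e-13 / (4*pi*3.6^2)
psi = 5.6536e-04 W/m^2

5.6536e-04


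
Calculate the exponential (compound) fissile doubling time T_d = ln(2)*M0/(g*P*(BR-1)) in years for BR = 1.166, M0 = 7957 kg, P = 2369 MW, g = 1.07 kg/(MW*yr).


Breeding gain G = BR - 1 = 1.166 - 1 = 0.166
Fissile production rate = g * P * G = 1.07 * 2369 * 0.166 = 420.78178 kg/yr
T_d = ln(2) * M0 / (g * P * G)
T_d = ln(2) * 7957 / 420.78178 = 13.107 yr

13.107


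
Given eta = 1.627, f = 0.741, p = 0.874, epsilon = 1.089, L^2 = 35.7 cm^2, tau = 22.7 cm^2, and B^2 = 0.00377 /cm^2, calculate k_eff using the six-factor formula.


k_inf = eta*f*p*eps = 1.627*0.741*0.874*1.089 = 1.147480
P_TNL = 1/(1 + L^2*B^2) = 1/(1 + 35.7*0.00377) = 0.8813764
P_FNL = exp(-B^2*tau) = exp(-0.00377*22.7) = 0.9179806
k_eff = k_inf * P_TNL * P_FNL = 1.147480 * 0.8813764 * 0.9179806
k_eff = 0.92841

0.92841


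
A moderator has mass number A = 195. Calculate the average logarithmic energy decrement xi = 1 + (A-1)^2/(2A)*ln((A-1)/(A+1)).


xi = 1 + (A-1)^2/(2A) * ln((A-1)/(A+1))
xi = 1 + (195-1)^2/(2*195) * ln((195-1)/(195 +1))
xi = 0.010221

0.010221


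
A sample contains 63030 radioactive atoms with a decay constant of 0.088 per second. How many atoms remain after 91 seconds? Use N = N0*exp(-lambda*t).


N = N0 * exp(-lambda * t)
N = 63030 * exp(-0.088 * 91)
N = 20.976

20.976


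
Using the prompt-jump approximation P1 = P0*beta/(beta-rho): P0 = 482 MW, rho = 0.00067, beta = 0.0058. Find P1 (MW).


P1/P0 = beta / (beta - rho)
P1/P0 = 0.0058 / (0.0058 - 0.00067) = 1.130604
P1 = 482 * 1.130604 = 544.95 MW

544.95


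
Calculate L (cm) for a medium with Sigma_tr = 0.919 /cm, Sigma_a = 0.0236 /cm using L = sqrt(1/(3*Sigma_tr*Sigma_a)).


D = 1 / (3 * Sigma_tr) = 1 / (3 * 0.919) = 0.3627131 cm
L = sqrt(D / Sigma_a)
L = sqrt(0.3627131 / 0.0236)
L = 3.9204 cm

3.9204


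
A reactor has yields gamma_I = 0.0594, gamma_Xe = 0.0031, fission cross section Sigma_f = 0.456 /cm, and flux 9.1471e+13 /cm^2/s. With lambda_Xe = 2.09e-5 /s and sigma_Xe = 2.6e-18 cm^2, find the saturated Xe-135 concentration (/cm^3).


Xe_eq = (gamma_I + gamma_Xe) * Sigma_f * phi / (lambda_Xe + sigma_Xe * phi)
Numerator = (0.0594 + 0.0031) * 0.456 * 9.1471e+13 = 2.606924e+12
Denominator = 2.09e-5 + 2.6e-18 * 9.1471e+13 = 2.587246e-04
Xe_eq = 2.606924e+12 / 2.587246e-04 = 1.0076e+16 /cm^3

1.0076e+16


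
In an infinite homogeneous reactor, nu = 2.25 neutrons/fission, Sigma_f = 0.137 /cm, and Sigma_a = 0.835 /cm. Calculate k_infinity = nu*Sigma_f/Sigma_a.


k_inf = nu * Sigma_f / Sigma_a
k_inf = 2.25 * 0.137 / 0.835
k_inf = 0.36916

0.36916


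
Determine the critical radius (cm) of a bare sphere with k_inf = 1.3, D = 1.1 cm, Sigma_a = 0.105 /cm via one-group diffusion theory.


L^2 = D / Sigma_a = 1.1 / 0.105 = 10.47619 cm^2
B_m^2 = (k_inf - 1) / L^2 = (1.3 - 1) / 10.47619 = 0.02863636 /cm^2
For a bare sphere: B_g = pi/R, so R_c = pi / sqrt(B_m^2)
R_c = pi / sqrt(0.02863636) = 18.565 cm

18.565


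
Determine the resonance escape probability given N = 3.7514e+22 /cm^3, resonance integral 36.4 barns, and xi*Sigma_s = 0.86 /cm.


p = exp(-N * I * 1e-24 / (xi*Sigma_s))
p = exp(-3.7514e+22 * 36.4 * 1e-24 / 0.86)
p = 0.20437

0.20437


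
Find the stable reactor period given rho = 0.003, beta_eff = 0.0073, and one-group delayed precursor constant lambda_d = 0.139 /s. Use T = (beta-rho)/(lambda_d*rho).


T = (beta - rho) / (lambda_d * rho)
T = (0.0073 - 0.003) / (0.139 * 0.003)
T = 10.312 s

10.312


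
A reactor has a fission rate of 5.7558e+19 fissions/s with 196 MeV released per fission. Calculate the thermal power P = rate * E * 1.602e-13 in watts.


P = fission_rate * E_MeV * 1.602e-13
P = 5.7558e+19 * 196 * 1.602e-13
P = 1.8073e+09 W

1.8073e+09


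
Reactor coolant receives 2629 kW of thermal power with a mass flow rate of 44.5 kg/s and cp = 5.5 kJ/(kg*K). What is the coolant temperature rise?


dT = Q / (m_dot * cp)
dT = 2629 / (44.5 * 5.5)
dT = 10.742 C

10.742


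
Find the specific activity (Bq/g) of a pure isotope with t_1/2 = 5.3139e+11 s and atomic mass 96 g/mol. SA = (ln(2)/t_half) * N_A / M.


lambda = ln(2) / t_half = ln(2) / 5.3139e+11 = 1.304404e-12 /s
SA = lambda * N_A / M
SA = 1.304404e-12 * 6.022e23 / 96
SA = 8.1824e+09 Bq/g

8.1824e+09


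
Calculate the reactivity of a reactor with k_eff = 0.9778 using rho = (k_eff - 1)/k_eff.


rho = (k_eff - 1) / k_eff
rho = (0.9778 - 1) / 0.9778
rho = -0.022704

-0.022704


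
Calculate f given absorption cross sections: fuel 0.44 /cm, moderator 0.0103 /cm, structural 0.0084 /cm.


f = Sigma_a_fuel / (Sigma_a_fuel + Sigma_a_mod + Sigma_a_other)
f = 0.44 / (0.44 + 0.0103 + 0.0084)
f = 0.95923

0.95923


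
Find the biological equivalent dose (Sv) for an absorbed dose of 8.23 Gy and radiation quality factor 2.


H = D * Q
H = 8.23 * 2
H = 16.460 Sv

16.460


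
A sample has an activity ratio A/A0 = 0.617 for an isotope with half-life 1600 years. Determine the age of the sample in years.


lambda = ln(2) / t_half = ln(2) / 1600 = 4.332170e-04 /yr
t = -ln(A/A0) / lambda
t = -ln(0.617) / 4.332170e-04
t = 1114.7 yr

1114.7


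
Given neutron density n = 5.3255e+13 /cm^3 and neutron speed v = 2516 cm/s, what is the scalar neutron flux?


phi = n * v
phi = 5.3255e+13 * 2516
phi = 1.3399e+17 /cm^2/s

1.3399e+17


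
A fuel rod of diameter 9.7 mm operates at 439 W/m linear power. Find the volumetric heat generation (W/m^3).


r = D / 2 / 1000 = 9.7 / 2 / 1000 = 0.00485 m
q''' = q' / (pi * r^2)
q''' = 439 / (pi * 0.00485^2)
q''' = 5.9406e+06 W/m^3

5.9406e+06


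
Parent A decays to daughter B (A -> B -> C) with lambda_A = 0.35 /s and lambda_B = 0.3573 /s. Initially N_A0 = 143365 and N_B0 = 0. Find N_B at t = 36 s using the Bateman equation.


N_B(t) = lambda_A * N_A0 / (lambda_B - lambda_A) * [exp(-lambda_A*t) - exp(-lambda_B*t)]
exp(-0.35*36) = 3.372015e-06; exp(-0.3573*36) = 2.592728e-06
N_B = 0.35 * 143365 / (0.3573 - 0.35) * (3.372015e-06 - 2.592728e-06)
N_B = 5.3566

5.3566


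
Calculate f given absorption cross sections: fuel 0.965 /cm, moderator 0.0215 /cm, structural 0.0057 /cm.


f = Sigma_a_fuel / (Sigma_a_fuel + Sigma_a_mod + Sigma_a_other)
f = 0.965 / (0.965 + 0.0215 + 0.0057)
f = 0.97259

0.97259


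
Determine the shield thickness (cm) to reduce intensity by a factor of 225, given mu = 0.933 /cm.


x = ln(factor) / mu
x = ln(225) / 0.933
x = 5.8050 cm

5.8050
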